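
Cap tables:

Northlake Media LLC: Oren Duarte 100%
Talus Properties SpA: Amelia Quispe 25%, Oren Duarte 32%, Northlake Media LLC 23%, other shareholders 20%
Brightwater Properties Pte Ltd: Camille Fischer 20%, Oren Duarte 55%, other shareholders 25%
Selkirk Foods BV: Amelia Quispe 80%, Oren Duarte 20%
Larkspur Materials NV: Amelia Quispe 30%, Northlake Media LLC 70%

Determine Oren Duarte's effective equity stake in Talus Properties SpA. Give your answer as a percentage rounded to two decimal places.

55.00%

Oren reaches Talus along 2 paths.
Direct stake: 32% = 32%.
Via Northlake: 100% × 23% = 23%.
Total: 32% + 23% = 55%.
Rounded: 55.00%.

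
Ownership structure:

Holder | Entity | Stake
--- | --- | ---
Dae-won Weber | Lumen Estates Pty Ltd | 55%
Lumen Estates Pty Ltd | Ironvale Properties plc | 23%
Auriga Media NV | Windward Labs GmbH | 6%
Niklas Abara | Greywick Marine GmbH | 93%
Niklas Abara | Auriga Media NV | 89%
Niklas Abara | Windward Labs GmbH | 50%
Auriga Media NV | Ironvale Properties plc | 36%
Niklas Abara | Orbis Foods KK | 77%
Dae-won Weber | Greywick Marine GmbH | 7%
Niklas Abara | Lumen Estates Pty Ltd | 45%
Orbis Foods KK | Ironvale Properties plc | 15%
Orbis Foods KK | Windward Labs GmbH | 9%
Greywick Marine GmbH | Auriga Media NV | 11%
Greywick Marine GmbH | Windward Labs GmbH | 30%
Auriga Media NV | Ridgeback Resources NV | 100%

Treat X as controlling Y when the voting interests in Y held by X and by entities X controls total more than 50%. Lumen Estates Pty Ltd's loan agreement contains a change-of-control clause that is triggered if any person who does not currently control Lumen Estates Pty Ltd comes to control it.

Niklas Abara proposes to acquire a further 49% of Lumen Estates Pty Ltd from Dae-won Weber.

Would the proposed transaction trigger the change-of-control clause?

Yes

The purchase adds only to Niklas's holdings (Dae-won's stake shrinks), so Niklas is the only person who could newly come to control Lumen.
Niklas holds 77% of Orbis, so Niklas controls Orbis.
Niklas holds 93% of Greywick, so Niklas controls Greywick.
Greywick and Niklas together hold 11% + 89% = 100% of Auriga, so Niklas controls Auriga.
Niklas and Auriga and Greywick and Orbis together hold 50% + 6% + 30% + 9% = 95% of Windward, so Niklas controls Windward.
Auriga and Orbis together hold 36% + 15% = 51% of Ironvale, so Niklas controls Ironvale.
Auriga holds 100% of Ridgeback, so Niklas controls Ridgeback.
In Lumen, Niklas's side holds only 45%, not > 50%.
So before the transaction, Niklas does not control Lumen.
After the purchase, Niklas's direct stake in Lumen rises to 45% + 49% = 94%, and Dae-won's stake falls to 6%.
Niklas holds 94% of Lumen, so Niklas controls Lumen.
Niklas did not control Lumen before and does after, so the clause is triggered.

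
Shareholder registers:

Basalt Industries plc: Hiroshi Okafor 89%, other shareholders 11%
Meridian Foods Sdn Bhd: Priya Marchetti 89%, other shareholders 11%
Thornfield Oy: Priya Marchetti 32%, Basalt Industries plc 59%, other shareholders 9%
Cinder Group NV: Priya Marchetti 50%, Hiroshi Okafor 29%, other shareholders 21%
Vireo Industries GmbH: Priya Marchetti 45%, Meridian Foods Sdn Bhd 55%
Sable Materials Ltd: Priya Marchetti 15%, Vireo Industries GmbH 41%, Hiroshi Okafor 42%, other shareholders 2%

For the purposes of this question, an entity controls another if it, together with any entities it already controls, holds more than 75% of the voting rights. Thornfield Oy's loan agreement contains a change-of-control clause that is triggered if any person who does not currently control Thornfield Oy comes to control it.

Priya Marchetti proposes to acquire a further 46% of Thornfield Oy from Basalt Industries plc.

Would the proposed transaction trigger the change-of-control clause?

The purchase adds only to Priya's holdings (Basalt's stake shrinks), so Priya is the only person who could newly come to control Thornfield.
Priya holds 89% of Meridian, so Priya controls Meridian.
Priya and Meridian together hold 45% + 55% = 100% of Vireo, so Priya controls Vireo.
In Thornfield, Priya's side holds only 32%, not > 75%.
So before the transaction, Priya does not control Thornfield.
After the purchase, Priya's direct stake in Thornfield rises to 32% + 46% = 78%, and Basalt's stake falls to 13%.
Priya holds 78% of Thornfield, so Priya controls Thornfield.
Priya did not control Thornfield before and does after, so the clause is triggered.

Yes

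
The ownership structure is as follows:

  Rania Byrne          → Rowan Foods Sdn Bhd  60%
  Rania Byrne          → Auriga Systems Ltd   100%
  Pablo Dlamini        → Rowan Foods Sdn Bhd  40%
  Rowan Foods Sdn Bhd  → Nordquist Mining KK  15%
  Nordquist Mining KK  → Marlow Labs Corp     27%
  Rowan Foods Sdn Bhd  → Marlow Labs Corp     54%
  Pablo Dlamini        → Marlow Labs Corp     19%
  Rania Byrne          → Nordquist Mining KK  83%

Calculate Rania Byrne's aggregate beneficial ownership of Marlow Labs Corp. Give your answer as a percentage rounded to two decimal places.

57.24%

Rania reaches Marlow along 3 paths.
Via Nordquist: 83% × 27% = 22.41%.
Via Rowan → Nordquist: 60% × 15% × 27% = 2.43%.
Via Rowan: 60% × 54% = 32.4%.
Total: 22.41% + 2.43% + 32.4% = 57.24%.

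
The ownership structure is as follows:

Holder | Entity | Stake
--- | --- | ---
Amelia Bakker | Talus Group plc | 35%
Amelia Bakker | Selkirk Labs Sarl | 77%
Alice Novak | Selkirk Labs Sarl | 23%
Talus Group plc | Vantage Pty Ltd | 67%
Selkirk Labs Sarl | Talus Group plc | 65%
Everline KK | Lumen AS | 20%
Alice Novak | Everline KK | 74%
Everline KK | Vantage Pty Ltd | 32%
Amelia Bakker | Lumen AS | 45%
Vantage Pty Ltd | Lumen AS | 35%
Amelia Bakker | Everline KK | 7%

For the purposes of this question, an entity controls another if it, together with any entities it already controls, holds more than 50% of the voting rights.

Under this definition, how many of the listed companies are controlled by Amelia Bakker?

Amelia holds 77% of Selkirk, so Amelia controls Selkirk.
Amelia and Selkirk together hold 35% + 65% = 100% of Talus, so Amelia controls Talus.
Talus holds 67% of Vantage, so Amelia controls Vantage.
Amelia and Vantage together hold 45% + 35% = 80% of Lumen, so Amelia controls Lumen.
No other company's threshold is met.
Amelia controls 4 companies.

4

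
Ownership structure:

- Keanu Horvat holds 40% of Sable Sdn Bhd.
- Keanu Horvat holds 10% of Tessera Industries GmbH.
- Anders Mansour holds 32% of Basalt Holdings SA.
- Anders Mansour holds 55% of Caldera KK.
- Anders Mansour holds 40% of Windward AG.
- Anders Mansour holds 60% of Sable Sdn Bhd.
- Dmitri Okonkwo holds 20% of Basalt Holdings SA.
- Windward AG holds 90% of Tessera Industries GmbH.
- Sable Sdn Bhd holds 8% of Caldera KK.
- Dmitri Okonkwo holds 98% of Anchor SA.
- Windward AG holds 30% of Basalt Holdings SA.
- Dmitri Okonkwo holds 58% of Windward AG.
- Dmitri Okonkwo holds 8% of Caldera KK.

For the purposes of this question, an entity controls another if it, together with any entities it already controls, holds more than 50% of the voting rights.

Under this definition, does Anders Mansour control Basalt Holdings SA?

No

Anders holds 60% of Sable, so Anders controls Sable.
Sable and Anders together hold 8% + 55% = 63% of Caldera, so Anders controls Caldera.
In Basalt, Anders's side holds only 32%, not > 50%.
So Anders does not control Basalt.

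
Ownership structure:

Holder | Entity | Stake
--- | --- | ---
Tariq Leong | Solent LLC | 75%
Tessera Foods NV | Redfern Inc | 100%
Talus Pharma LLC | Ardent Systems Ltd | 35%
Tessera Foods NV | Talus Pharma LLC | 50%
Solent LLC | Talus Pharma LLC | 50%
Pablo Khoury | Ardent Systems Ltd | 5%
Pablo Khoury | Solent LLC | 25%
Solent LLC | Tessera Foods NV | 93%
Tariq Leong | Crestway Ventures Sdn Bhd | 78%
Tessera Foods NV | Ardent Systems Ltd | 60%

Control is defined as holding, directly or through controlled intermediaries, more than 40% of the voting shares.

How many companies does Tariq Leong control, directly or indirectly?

Tariq holds 75% of Solent, so Tariq controls Solent.
Solent holds 93% of Tessera, so Tariq controls Tessera.
Tessera holds 100% of Redfern, so Tariq controls Redfern.
Solent and Tessera together hold 50% + 50% = 100% of Talus, so Tariq controls Talus.
Talus and Tessera together hold 35% + 60% = 95% of Ardent, so Tariq controls Ardent.
Tariq holds 78% of Crestway, so Tariq controls Crestway.
Tariq controls 6 companies.

6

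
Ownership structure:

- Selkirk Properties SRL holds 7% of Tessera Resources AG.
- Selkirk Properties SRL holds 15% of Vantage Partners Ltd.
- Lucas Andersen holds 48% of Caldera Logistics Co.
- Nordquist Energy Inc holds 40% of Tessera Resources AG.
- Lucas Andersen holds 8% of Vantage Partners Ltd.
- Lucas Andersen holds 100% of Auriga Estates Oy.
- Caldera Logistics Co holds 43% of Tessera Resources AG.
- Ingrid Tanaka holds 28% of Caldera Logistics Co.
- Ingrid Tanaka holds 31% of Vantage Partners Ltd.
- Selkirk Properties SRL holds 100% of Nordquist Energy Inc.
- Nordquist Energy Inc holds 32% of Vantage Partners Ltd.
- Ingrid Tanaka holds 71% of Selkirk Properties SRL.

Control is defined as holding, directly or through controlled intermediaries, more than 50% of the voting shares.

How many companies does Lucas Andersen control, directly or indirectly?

1

Lucas holds 100% of Auriga, so Lucas controls Auriga.
No other company's threshold is met.
Lucas controls 1 company.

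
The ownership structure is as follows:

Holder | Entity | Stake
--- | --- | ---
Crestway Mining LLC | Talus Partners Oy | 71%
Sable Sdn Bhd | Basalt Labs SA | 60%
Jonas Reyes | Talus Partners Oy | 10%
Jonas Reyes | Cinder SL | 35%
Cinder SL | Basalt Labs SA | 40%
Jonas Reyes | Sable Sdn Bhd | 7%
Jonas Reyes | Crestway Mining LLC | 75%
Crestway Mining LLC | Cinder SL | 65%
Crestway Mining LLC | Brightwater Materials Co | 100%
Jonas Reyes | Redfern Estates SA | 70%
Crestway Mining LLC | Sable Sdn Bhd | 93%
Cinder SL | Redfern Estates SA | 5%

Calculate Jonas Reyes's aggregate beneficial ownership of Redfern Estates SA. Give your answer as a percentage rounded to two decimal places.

74.19%

Jonas reaches Redfern along 3 paths.
Via Cinder: 35% × 5% = 1.75%.
Via Crestway → Cinder: 75% × 65% × 5% = 2.4375%.
Direct stake: 70% = 70%.
Total: 1.75% + 2.4375% + 70% = 74.1875%.
Rounded: 74.19%.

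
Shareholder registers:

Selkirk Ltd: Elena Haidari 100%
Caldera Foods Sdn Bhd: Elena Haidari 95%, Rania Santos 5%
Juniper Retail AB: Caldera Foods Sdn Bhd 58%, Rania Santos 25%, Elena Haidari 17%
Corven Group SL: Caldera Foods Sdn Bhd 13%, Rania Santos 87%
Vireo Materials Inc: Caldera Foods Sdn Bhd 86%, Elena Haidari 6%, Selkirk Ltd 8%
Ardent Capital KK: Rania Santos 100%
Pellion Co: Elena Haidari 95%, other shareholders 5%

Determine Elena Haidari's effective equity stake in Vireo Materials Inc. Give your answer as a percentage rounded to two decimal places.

Elena reaches Vireo along 3 paths.
Via Caldera: 95% × 86% = 81.7%.
Direct stake: 6% = 6%.
Via Selkirk: 100% × 8% = 8%.
Total: 81.7% + 6% + 8% = 95.7%.
Rounded: 95.70%.

95.70%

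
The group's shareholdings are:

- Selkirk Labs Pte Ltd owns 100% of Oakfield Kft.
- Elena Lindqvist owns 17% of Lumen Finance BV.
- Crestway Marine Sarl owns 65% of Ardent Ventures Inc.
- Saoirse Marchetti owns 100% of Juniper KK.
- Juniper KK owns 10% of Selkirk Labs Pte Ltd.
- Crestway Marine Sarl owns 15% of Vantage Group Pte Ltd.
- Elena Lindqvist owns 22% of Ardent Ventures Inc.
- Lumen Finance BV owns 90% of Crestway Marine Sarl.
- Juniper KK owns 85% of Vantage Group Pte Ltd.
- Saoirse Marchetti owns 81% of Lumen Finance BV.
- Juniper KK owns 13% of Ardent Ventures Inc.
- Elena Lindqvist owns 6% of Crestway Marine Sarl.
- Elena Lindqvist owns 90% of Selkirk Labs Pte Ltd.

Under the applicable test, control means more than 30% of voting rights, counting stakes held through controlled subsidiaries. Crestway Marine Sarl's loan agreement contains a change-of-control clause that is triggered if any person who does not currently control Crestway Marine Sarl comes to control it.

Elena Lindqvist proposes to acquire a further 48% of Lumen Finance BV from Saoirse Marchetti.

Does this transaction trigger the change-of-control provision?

Yes

The purchase adds only to Elena's holdings (Saoirse's stake shrinks), so Elena is the only person who could newly come to control Crestway.
Elena holds 90% of Selkirk, so Elena controls Selkirk.
Selkirk holds 100% of Oakfield, so Elena controls Oakfield.
In Crestway, Elena's side holds only 6%, not > 30%.
So before the transaction, Elena does not control Crestway.
After the purchase, Elena's direct stake in Lumen rises to 17% + 48% = 65%, and Saoirse's stake falls to 33%.
Elena holds 65% of Lumen, so Elena controls Lumen.
Elena and Lumen together hold 6% + 90% = 96% of Crestway, so Elena controls Crestway.
Elena did not control Crestway before and does after, so the clause is triggered.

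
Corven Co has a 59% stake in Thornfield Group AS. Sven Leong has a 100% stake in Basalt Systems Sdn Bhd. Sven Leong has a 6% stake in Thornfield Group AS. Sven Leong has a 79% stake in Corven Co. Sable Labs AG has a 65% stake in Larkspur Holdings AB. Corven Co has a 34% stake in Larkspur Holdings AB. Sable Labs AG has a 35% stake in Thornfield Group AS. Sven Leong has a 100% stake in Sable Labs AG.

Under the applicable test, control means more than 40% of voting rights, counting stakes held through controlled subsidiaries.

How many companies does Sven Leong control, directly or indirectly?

Sven holds 79% of Corven, so Sven controls Corven.
Sven holds 100% of Sable, so Sven controls Sable.
Sven holds 100% of Basalt, so Sven controls Basalt.
Sable and Corven together hold 65% + 34% = 99% of Larkspur, so Sven controls Larkspur.
Sable and Sven and Corven together hold 35% + 6% + 59% = 100% of Thornfield, so Sven controls Thornfield.
Sven controls 5 companies.

5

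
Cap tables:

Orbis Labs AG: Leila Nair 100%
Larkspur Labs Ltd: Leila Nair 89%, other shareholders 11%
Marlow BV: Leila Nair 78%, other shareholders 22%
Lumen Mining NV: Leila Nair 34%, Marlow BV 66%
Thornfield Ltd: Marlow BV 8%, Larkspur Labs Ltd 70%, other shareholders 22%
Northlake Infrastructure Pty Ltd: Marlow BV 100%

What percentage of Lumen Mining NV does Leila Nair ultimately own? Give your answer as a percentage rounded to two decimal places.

85.48%

Leila reaches Lumen along 2 paths.
Direct stake: 34% = 34%.
Via Marlow: 78% × 66% = 51.48%.
Total: 34% + 51.48% = 85.48%.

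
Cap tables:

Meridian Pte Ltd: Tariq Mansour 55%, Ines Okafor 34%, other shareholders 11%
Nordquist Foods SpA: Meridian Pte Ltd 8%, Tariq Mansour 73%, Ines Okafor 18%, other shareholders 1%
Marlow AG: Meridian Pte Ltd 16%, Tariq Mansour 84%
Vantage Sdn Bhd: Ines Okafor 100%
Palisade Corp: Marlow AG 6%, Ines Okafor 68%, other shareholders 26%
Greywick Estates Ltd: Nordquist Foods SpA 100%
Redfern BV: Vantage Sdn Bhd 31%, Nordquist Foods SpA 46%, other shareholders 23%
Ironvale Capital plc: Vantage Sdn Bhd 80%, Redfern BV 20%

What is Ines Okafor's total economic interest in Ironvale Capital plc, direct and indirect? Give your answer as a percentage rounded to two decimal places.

Ines reaches Ironvale along 4 paths.
Via Vantage: 100% × 80% = 80%.
Via Vantage → Redfern: 100% × 31% × 20% = 6.2%.
Via Meridian → Nordquist → Redfern: 34% × 8% × 46% × 20% = 0.25024%.
Via Nordquist → Redfern: 18% × 46% × 20% = 1.656%.
Total: 80% + 6.2% + 0.25024% + 1.656% = 88.10624%.
Rounded: 88.11%.

88.11%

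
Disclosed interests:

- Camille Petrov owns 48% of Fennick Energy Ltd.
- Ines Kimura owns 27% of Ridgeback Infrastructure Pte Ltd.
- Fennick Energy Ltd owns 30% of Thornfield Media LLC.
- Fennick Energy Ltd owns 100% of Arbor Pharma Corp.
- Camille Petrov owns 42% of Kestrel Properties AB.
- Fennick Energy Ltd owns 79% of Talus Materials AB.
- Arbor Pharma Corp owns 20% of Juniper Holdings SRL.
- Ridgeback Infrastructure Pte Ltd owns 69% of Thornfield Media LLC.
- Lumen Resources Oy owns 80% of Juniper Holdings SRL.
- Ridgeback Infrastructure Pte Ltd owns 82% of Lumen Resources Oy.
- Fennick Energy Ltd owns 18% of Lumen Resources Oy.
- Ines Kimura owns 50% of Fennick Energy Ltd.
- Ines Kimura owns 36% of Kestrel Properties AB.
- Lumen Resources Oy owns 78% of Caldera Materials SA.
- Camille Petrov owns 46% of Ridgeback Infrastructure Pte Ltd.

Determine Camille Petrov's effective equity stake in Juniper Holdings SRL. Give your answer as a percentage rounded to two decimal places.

Camille reaches Juniper along 3 paths.
Via Fennick → Arbor: 48% × 100% × 20% = 9.6%.
Via Ridgeback → Lumen: 46% × 82% × 80% = 30.176%.
Via Fennick → Lumen: 48% × 18% × 80% = 6.912%.
Total: 9.6% + 30.176% + 6.912% = 46.688%.
Rounded: 46.69%.

46.69%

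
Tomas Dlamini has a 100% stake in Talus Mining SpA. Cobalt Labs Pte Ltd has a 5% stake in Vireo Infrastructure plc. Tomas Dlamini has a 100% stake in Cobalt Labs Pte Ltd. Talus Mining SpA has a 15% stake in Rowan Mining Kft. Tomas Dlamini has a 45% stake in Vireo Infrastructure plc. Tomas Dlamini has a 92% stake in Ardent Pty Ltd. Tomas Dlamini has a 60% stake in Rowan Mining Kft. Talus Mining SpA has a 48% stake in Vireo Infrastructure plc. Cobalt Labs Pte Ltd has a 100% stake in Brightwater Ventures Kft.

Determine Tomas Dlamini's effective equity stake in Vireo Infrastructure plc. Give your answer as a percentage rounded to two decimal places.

98.00%

Tomas reaches Vireo along 3 paths.
Via Talus: 100% × 48% = 48%.
Direct stake: 45% = 45%.
Via Cobalt: 100% × 5% = 5%.
Total: 48% + 45% + 5% = 98%.
Rounded: 98.00%.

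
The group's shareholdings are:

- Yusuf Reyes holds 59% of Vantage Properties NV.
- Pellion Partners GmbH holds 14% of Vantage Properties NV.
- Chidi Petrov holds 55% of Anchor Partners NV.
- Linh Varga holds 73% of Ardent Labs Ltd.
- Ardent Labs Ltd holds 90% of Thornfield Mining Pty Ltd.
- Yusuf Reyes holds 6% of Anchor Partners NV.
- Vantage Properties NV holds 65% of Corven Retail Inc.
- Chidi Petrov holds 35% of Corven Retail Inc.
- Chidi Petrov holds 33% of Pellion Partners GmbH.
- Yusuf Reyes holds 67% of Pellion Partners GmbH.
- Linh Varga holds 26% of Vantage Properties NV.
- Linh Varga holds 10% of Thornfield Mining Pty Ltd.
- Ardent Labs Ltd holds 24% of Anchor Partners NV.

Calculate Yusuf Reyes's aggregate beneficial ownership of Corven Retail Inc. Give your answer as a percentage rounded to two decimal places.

44.45%

Yusuf reaches Corven along 2 paths.
Via Vantage: 59% × 65% = 38.35%.
Via Pellion → Vantage: 67% × 14% × 65% = 6.097%.
Total: 38.35% + 6.097% = 44.447%.
Rounded: 44.45%.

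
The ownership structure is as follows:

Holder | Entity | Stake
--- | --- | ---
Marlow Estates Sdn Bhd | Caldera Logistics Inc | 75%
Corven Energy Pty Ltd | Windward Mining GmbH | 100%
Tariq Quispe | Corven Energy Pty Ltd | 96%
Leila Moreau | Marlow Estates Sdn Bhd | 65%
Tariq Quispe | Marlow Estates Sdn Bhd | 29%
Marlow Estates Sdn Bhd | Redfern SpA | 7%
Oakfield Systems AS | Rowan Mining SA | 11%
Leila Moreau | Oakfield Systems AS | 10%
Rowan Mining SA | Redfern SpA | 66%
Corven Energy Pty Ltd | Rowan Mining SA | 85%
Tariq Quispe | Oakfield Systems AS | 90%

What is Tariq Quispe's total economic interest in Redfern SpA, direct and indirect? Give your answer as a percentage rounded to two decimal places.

62.42%

Tariq reaches Redfern along 3 paths.
Via Marlow: 29% × 7% = 2.03%.
Via Oakfield → Rowan: 90% × 11% × 66% = 6.534%.
Via Corven → Rowan: 96% × 85% × 66% = 53.856%.
Total: 2.03% + 6.534% + 53.856% = 62.42%.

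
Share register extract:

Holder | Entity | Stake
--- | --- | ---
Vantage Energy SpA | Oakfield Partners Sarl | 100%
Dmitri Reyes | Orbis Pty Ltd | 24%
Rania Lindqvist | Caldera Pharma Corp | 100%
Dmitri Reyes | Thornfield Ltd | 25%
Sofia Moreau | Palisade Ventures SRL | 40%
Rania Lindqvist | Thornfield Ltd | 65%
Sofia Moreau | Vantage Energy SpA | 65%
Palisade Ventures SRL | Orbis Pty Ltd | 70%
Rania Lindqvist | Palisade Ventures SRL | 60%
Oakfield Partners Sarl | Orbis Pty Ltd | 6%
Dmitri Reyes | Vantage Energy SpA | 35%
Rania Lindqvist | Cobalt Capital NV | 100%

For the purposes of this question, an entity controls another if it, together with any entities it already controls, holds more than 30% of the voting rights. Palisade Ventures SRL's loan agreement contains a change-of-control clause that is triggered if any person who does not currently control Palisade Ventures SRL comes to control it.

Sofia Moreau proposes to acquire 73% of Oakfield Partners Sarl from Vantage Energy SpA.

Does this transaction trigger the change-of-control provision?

The purchase adds only to Sofia's holdings (Vantage's stake shrinks), so Sofia is the only person who could newly come to control Palisade.
Sofia holds 40% of Palisade, so Sofia controls Palisade.
So Sofia already controls Palisade before the transaction.
After the purchase, Sofia holds 73% of Oakfield directly, and Vantage's stake falls to 27%.
Sofia controlled Palisade already, so this is not a new person acquiring control; every other person's position is unchanged or reduced.
No new person acquires control, so the clause is not triggered.

No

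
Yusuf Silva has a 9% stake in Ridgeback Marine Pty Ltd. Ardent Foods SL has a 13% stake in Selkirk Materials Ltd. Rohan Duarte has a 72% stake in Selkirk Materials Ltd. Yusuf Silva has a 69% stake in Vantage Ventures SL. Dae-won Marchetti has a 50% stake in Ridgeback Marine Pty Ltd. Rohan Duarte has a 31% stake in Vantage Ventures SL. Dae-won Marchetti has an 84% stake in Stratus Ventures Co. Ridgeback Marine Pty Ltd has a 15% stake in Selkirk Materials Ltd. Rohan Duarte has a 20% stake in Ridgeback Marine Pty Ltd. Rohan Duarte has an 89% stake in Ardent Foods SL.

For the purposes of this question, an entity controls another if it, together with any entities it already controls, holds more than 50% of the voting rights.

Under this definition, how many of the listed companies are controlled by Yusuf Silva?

1

Yusuf holds 69% of Vantage, so Yusuf controls Vantage.
No other company's threshold is met.
Yusuf controls 1 company.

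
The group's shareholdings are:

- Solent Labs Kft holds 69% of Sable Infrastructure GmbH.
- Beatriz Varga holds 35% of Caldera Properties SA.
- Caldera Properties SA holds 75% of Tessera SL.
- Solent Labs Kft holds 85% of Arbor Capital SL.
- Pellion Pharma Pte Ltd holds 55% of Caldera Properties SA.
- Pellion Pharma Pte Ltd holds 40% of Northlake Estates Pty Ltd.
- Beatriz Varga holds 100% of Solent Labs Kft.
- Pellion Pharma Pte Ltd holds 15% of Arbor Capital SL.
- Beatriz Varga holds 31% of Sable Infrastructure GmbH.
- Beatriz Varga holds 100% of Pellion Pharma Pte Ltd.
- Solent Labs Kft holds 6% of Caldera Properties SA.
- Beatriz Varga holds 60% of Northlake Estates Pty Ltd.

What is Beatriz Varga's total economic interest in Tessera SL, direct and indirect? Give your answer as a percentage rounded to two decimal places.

72.00%

Beatriz reaches Tessera along 3 paths.
Via Pellion → Caldera: 100% × 55% × 75% = 41.25%.
Via Caldera: 35% × 75% = 26.25%.
Via Solent → Caldera: 100% × 6% × 75% = 4.5%.
Total: 41.25% + 26.25% + 4.5% = 72%.
Rounded: 72.00%.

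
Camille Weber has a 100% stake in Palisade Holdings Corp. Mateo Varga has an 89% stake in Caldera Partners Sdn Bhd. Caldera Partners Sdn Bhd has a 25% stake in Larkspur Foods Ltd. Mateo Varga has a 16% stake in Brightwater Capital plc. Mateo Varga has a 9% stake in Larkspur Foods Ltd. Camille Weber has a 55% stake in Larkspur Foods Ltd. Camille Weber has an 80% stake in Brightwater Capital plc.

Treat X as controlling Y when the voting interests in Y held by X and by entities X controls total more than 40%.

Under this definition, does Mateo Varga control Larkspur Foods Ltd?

No

Mateo holds 89% of Caldera, so Mateo controls Caldera.
In Larkspur, Mateo's side holds only 25% + 9% = 34%, not > 40%.
So Mateo does not control Larkspur.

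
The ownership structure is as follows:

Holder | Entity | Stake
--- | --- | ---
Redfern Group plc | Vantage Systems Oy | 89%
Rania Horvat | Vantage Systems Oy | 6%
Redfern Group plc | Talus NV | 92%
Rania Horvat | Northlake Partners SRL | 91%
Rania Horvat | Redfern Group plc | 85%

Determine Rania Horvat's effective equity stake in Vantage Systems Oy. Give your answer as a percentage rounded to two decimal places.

81.65%

Rania reaches Vantage along 2 paths.
Via Redfern: 85% × 89% = 75.65%.
Direct stake: 6% = 6%.
Total: 75.65% + 6% = 81.65%.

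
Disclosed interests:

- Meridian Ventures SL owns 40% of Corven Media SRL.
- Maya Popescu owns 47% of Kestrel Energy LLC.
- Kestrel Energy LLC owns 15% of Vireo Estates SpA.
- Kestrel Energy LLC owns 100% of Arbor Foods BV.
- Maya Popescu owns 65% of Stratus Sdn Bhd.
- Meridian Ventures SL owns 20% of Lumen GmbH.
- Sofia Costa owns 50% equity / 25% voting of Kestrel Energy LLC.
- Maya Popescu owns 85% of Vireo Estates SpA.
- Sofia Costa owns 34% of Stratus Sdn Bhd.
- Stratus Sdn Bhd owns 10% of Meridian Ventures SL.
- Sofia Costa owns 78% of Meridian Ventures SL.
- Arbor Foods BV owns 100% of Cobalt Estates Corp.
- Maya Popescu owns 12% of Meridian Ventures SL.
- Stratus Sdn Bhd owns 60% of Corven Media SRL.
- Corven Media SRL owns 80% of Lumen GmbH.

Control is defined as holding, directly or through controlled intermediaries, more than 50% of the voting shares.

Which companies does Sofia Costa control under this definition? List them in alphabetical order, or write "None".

Meridian Ventures SL

Sofia holds 78% of Meridian, so Sofia controls Meridian.
No other company's threshold is met.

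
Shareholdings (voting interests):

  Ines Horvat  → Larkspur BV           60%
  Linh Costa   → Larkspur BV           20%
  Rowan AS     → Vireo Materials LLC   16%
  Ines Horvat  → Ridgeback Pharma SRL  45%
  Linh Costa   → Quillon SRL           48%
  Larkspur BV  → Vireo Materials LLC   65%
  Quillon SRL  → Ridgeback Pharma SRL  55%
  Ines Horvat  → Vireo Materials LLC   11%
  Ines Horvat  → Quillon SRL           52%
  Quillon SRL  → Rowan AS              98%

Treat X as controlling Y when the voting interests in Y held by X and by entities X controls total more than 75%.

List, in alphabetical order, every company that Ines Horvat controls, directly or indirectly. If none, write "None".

None

Ines's largest direct stake is 60% in Larkspur, which does not meet the threshold.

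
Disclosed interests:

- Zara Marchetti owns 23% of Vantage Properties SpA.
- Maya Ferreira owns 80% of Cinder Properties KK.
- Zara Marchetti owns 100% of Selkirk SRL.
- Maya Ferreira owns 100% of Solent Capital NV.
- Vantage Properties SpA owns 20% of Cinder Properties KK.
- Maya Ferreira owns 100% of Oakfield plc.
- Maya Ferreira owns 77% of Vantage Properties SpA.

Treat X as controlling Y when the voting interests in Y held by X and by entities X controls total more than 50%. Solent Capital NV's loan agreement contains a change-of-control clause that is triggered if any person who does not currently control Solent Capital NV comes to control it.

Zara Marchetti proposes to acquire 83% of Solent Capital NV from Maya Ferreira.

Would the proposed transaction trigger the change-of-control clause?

Yes

The purchase adds only to Zara's holdings (Maya's stake shrinks), so Zara is the only person who could newly come to control Solent.
Zara holds 100% of Selkirk, so Zara controls Selkirk.
Neither Zara nor any entity Zara controls holds any voting interest in Solent.
So before the transaction, Zara does not control Solent.
After the purchase, Zara holds 83% of Solent directly, and Maya's stake falls to 17%.
Zara holds 83% of Solent, so Zara controls Solent.
Zara did not control Solent before and does after, so the clause is triggered.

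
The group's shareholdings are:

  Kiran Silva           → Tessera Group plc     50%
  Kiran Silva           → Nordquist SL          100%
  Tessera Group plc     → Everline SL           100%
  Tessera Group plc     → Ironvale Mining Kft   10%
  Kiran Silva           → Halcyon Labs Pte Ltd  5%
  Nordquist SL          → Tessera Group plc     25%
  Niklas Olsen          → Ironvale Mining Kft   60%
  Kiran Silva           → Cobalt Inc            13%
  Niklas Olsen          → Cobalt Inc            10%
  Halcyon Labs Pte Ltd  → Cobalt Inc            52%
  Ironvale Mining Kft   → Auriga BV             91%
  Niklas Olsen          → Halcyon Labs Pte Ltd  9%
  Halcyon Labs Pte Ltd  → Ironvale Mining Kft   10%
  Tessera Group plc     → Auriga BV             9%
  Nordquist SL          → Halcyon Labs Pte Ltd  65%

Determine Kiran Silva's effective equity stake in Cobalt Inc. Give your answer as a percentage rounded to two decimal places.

49.40%

Kiran reaches Cobalt along 3 paths.
Via Halcyon: 5% × 52% = 2.6%.
Via Nordquist → Halcyon: 100% × 65% × 52% = 33.8%.
Direct stake: 13% = 13%.
Total: 2.6% + 33.8% + 13% = 49.4%.
Rounded: 49.40%.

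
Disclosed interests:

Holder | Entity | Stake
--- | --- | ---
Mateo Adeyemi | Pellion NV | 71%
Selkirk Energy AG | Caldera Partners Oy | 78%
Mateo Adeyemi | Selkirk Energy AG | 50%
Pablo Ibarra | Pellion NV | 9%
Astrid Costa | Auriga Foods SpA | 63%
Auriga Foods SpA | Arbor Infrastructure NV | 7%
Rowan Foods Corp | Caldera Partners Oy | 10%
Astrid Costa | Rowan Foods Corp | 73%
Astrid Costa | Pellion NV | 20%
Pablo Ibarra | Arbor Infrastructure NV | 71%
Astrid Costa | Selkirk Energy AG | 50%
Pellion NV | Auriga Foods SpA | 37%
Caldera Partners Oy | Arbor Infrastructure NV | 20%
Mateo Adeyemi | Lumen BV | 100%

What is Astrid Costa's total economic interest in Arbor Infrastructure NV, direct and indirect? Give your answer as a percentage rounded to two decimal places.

14.19%

Astrid reaches Arbor along 4 paths.
Via Auriga: 63% × 7% = 4.41%.
Via Pellion → Auriga: 20% × 37% × 7% = 0.518%.
Via Rowan → Caldera: 73% × 10% × 20% = 1.46%.
Via Selkirk → Caldera: 50% × 78% × 20% = 7.8%.
Total: 4.41% + 0.518% + 1.46% + 7.8% = 14.188%.
Rounded: 14.19%.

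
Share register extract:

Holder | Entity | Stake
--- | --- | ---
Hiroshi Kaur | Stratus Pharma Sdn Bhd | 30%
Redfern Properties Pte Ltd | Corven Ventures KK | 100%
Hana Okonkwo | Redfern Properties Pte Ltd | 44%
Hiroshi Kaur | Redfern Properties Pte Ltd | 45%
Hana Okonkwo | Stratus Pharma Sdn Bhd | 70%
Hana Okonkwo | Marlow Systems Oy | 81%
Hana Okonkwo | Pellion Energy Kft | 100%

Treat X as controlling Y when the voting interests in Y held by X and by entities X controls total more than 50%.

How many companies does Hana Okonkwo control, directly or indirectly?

Hana holds 81% of Marlow, so Hana controls Marlow.
Hana holds 100% of Pellion, so Hana controls Pellion.
Hana holds 70% of Stratus, so Hana controls Stratus.
No other company's threshold is met.
Hana controls 3 companies.

3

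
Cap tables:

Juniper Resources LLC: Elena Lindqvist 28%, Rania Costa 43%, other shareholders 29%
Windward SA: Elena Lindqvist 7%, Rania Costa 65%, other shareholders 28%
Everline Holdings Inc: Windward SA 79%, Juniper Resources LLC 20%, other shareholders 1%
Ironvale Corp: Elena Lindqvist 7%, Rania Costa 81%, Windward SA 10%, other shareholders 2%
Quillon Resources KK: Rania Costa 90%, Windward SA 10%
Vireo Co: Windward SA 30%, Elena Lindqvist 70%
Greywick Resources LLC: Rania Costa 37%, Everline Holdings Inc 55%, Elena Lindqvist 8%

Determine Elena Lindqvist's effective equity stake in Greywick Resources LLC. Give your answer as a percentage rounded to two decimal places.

14.12%

Elena reaches Greywick along 3 paths.
Via Windward → Everline: 7% × 79% × 55% = 3.0415%.
Via Juniper → Everline: 28% × 20% × 55% = 3.08%.
Direct stake: 8% = 8%.
Total: 3.0415% + 3.08% + 8% = 14.1215%.
Rounded: 14.12%.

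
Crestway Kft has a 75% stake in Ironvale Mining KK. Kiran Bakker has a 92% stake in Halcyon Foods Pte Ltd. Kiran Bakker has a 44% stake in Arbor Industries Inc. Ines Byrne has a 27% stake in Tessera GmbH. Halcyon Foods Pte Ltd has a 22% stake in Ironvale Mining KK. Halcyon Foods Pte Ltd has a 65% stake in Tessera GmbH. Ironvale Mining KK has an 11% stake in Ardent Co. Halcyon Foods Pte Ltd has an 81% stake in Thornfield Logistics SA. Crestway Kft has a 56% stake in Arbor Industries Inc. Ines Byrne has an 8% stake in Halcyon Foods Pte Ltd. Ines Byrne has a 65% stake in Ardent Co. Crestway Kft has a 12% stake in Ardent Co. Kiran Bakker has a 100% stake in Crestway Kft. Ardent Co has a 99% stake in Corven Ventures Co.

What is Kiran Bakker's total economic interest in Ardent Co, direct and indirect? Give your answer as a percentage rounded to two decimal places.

22.48%

Kiran reaches Ardent along 3 paths.
Via Crestway: 100% × 12% = 12%.
Via Halcyon → Ironvale: 92% × 22% × 11% = 2.2264%.
Via Crestway → Ironvale: 100% × 75% × 11% = 8.25%.
Total: 12% + 2.2264% + 8.25% = 22.4764%.
Rounded: 22.48%.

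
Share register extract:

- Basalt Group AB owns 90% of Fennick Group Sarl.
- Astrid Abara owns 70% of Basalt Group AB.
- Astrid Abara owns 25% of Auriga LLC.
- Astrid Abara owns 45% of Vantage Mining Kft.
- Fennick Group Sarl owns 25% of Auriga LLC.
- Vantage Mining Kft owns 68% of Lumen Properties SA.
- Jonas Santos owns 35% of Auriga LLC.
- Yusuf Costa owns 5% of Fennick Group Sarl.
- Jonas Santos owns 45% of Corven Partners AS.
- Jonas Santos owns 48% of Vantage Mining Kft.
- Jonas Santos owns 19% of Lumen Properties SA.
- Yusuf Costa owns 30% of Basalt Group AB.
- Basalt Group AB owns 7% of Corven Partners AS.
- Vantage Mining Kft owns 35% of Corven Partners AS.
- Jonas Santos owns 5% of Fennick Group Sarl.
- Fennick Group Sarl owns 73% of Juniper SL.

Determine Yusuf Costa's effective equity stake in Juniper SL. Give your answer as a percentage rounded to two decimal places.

23.36%

Yusuf reaches Juniper along 2 paths.
Via Fennick: 5% × 73% = 3.65%.
Via Basalt → Fennick: 30% × 90% × 73% = 19.71%.
Total: 3.65% + 19.71% = 23.36%.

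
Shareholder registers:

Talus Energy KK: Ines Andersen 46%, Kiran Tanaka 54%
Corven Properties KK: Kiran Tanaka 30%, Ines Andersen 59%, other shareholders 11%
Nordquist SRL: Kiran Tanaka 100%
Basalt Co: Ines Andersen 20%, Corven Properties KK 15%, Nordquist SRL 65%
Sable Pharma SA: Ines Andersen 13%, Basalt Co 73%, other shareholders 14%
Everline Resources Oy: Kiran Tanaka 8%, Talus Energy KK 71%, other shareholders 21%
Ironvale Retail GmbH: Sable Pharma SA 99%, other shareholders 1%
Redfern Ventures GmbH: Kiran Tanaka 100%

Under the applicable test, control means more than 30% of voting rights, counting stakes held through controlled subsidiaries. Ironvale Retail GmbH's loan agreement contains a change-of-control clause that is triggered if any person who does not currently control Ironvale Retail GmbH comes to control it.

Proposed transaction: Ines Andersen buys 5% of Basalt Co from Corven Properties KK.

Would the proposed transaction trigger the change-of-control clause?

The purchase adds only to Ines's holdings (Corven's stake shrinks), so Ines is the only person who could newly come to control Ironvale.
Ines holds 59% of Corven, so Ines controls Corven.
Ines and Corven together hold 20% + 15% = 35% of Basalt, so Ines controls Basalt.
Ines and Basalt together hold 13% + 73% = 86% of Sable, so Ines controls Sable.
Sable holds 99% of Ironvale, so Ines controls Ironvale.
So Ines already controls Ironvale before the transaction.
After the purchase, Ines's direct stake in Basalt rises to 20% + 5% = 25%, and Corven's stake falls to 10%.
Ines controlled Ironvale already, so this is not a new person acquiring control; every other person's position is unchanged or reduced.
No new person acquires control, so the clause is not triggered.

No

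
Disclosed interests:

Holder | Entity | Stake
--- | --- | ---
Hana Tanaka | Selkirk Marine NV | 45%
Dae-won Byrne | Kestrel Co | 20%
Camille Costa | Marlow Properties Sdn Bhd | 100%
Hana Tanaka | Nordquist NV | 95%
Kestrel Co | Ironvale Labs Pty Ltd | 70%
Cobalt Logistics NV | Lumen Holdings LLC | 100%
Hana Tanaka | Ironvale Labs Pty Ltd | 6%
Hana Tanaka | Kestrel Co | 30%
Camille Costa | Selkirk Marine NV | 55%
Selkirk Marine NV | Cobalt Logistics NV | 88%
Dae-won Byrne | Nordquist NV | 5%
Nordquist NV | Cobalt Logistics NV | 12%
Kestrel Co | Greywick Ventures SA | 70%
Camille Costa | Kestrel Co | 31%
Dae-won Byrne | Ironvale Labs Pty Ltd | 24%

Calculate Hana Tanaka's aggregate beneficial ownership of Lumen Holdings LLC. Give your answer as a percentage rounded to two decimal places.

Hana reaches Lumen along 2 paths.
Via Nordquist → Cobalt: 95% × 12% × 100% = 11.4%.
Via Selkirk → Cobalt: 45% × 88% × 100% = 39.6%.
Total: 11.4% + 39.6% = 51%.
Rounded: 51.00%.

51.00%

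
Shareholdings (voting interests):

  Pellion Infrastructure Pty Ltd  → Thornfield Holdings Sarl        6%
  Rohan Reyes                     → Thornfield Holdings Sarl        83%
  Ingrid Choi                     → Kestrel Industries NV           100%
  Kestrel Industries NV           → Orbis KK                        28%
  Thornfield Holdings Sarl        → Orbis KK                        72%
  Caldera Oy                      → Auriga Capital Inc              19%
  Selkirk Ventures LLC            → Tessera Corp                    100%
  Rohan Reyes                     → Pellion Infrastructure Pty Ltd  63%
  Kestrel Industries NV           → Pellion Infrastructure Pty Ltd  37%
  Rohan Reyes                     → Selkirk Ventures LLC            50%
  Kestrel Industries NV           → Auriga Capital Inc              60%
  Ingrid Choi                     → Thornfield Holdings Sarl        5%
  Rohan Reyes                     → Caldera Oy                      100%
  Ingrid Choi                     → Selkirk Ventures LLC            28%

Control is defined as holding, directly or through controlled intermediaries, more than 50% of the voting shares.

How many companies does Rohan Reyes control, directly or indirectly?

4

Rohan holds 63% of Pellion, so Rohan controls Pellion.
Rohan holds 100% of Caldera, so Rohan controls Caldera.
Pellion and Rohan together hold 6% + 83% = 89% of Thornfield, so Rohan controls Thornfield.
Thornfield holds 72% of Orbis, so Rohan controls Orbis.
No other company's threshold is met.
Rohan controls 4 companies.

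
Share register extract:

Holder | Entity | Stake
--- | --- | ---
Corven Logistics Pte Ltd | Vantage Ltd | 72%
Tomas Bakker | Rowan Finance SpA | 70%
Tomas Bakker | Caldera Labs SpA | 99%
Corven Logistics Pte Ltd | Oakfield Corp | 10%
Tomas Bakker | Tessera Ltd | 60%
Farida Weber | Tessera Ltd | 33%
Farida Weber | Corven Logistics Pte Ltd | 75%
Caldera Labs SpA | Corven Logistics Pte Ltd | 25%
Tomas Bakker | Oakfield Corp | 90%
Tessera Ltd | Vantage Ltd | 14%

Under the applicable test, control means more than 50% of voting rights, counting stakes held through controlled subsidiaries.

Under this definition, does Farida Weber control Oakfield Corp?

Farida holds 75% of Corven, so Farida controls Corven.
Corven holds 72% of Vantage, so Farida controls Vantage.
In Oakfield, Farida's side holds only 10%, not > 50%.
So Farida does not control Oakfield.

No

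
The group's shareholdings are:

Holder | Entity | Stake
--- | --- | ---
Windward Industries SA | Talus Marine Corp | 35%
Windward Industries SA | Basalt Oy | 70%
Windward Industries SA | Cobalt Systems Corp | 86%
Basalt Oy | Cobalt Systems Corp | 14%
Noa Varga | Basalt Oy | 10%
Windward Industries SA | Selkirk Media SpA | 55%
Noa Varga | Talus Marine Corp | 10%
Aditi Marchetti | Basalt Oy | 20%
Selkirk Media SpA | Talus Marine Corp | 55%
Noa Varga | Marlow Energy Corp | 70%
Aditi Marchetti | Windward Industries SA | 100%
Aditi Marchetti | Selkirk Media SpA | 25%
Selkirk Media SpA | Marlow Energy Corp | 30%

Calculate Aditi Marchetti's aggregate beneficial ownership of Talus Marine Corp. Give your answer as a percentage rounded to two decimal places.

79.00%

Aditi reaches Talus along 3 paths.
Via Selkirk: 25% × 55% = 13.75%.
Via Windward → Selkirk: 100% × 55% × 55% = 30.25%.
Via Windward: 100% × 35% = 35%.
Total: 13.75% + 30.25% + 35% = 79%.
Rounded: 79.00%.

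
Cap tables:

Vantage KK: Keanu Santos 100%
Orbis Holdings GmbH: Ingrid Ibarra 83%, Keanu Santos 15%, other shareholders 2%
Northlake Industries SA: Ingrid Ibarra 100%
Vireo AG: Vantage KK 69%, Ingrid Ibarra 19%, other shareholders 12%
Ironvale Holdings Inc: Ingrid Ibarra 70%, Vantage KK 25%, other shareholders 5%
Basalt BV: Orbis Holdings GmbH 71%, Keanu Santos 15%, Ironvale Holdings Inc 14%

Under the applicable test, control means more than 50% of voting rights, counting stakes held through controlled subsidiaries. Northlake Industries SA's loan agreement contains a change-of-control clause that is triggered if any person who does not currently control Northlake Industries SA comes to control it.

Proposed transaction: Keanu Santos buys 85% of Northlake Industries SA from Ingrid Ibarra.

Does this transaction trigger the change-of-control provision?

Yes

The purchase adds only to Keanu's holdings (Ingrid's stake shrinks), so Keanu is the only person who could newly come to control Northlake.
Keanu holds 100% of Vantage, so Keanu controls Vantage.
Vantage holds 69% of Vireo, so Keanu controls Vireo.
Neither Keanu nor any entity Keanu controls holds any voting interest in Northlake.
So before the transaction, Keanu does not control Northlake.
After the purchase, Keanu holds 85% of Northlake directly, and Ingrid's stake falls to 15%.
Keanu holds 85% of Northlake, so Keanu controls Northlake.
Keanu did not control Northlake before and does after, so the clause is triggered.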